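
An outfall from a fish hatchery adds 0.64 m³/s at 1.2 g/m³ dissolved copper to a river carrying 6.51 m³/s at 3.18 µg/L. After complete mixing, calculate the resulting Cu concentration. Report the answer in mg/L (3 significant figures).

3.18 µg/L = 0.00318 mg/L.
Conservation of mass across the mixing zone: C = (0.64·1.2 + 6.51·0.00318) / (0.64 + 6.51) = 0.7887/7.15 = 0.1103 mg/L.

0.110 mg/L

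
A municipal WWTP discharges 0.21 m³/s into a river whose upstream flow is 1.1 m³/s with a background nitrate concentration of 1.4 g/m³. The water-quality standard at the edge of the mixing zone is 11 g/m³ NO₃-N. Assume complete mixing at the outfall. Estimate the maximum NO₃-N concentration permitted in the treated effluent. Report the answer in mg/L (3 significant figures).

Mass balance: 11·1.31 = 0.21·Cₑ + 1.1·1.4.
Cₑ = (14.41 − 1.54) / 0.21 = 61.29 mg/L.

61.3 mg/L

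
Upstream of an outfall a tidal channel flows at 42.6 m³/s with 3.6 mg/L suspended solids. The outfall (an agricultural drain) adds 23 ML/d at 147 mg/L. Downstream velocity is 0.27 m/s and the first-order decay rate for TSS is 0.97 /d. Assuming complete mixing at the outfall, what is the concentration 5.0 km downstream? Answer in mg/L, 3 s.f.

23 ML/d = 0.2662 m³/s.
After complete mixing, C₀ = (0.2662·147 + 42.6·3.6) / 42.87 = 4.491 mg/L.
Travel time t = 5000 m / 0.27 m/s = 1.852e+04 s = 0.2143 d.
C = 4.491·exp(−0.97·0.2143) = 4.491·0.8123 = 3.648 mg/L.

3.65 mg/L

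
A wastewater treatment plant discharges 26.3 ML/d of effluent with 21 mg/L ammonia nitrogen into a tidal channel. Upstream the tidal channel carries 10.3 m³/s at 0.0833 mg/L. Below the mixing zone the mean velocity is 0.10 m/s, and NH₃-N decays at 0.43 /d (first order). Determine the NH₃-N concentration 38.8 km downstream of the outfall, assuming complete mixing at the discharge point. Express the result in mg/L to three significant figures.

26.3 ML/d = 0.3044 m³/s.
After complete mixing, C₀ = (0.3044·21 + 10.3·0.0833) / 10.6 = 0.6837 mg/L.
Travel time t = 3.88e+04 m / 0.10 m/s = 3.88e+05 s = 4.491 d.
C = 0.6837·exp(−0.43·4.491) = 0.6837·0.145 = 0.09914 mg/L.

0.0991 mg/L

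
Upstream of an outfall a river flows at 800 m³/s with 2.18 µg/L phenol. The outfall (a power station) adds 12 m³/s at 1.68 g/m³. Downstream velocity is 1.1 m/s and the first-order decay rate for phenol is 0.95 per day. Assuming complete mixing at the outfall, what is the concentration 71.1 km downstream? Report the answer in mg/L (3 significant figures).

2.18 µg/L = 0.00218 mg/L.
After complete mixing, C₀ = (12·1.68 + 800·0.00218) / 812 = 0.02698 mg/L.
Travel time t = 7.11e+04 m / 1.1 m/s = 6.464e+04 s = 0.7481 d.
C = 0.02698·exp(−0.95·0.7481) = 0.02698·0.4913 = 0.01325 mg/L.

0.0133 mg/L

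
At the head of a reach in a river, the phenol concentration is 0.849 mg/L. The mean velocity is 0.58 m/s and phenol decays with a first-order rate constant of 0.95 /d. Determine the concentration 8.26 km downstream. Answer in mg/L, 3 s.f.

0.726 mg/L

Travel time t = 8.26 km / 0.58 m/s = 8260/0.58 = 1.424e+04 s = 0.1648 d.
First-order decay: C = 0.849·exp(−0.95·0.1648) = 0.849·0.8551 = 0.7259 mg/L.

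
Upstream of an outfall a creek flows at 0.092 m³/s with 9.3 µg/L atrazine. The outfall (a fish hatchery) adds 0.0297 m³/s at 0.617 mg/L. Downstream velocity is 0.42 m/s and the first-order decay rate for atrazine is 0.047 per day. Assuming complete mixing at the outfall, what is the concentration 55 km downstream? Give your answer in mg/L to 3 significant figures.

0.147 mg/L

9.3 µg/L = 0.0093 mg/L.
After complete mixing, C₀ = (0.0297·0.617 + 0.092·0.0093) / 0.1217 = 0.1576 mg/L.
Travel time t = 5.5e+04 m / 0.42 m/s = 1.31e+05 s = 1.516 d.
C = 0.1576·exp(−0.047·1.516) = 0.1576·0.9312 = 0.1468 mg/L.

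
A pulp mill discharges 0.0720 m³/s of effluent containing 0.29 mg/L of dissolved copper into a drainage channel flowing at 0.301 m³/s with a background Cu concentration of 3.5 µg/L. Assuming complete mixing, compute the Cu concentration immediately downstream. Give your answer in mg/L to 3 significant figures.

3.5 µg/L = 0.0035 mg/L.
Conservation of mass across the mixing zone: C = (0.072·0.29 + 0.301·0.0035) / (0.072 + 0.301) = 0.02193/0.373 = 0.0588 mg/L.

0.0588 mg/L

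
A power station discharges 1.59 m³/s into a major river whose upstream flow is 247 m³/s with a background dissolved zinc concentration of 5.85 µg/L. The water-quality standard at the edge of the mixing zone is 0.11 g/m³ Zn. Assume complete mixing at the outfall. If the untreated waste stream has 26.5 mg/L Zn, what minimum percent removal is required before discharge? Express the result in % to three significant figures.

5.85 µg/L = 0.00585 mg/L.
Mass balance: 0.11·248.6 = 1.59·Cₑ + 247·0.00585.
Cₑ = (27.34 − 1.445) / 1.59 = 16.29 mg/L.
Required removal = 1 − 16.29/26.5 = 38.53 %.

38.5 %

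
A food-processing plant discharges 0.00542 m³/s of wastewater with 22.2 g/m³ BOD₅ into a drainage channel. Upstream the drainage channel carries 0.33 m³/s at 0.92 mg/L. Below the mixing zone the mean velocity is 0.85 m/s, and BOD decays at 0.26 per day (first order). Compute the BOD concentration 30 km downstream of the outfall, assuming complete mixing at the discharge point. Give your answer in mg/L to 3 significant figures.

After complete mixing, C₀ = (0.00542·22.2 + 0.33·0.92) / 0.3354 = 1.264 mg/L.
Travel time t = 3e+04 m / 0.85 m/s = 3.529e+04 s = 0.4085 d.
C = 1.264·exp(−0.26·0.4085) = 1.264·0.8992 = 1.137 mg/L.

1.14 mg/L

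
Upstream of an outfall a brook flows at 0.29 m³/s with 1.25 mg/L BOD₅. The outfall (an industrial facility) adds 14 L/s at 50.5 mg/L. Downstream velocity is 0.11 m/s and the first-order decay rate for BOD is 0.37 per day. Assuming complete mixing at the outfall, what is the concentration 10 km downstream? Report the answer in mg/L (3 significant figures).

14 L/s = 0.014 m³/s.
After complete mixing, C₀ = (0.014·50.5 + 0.29·1.25) / 0.304 = 3.518 mg/L.
Travel time t = 1e+04 m / 0.11 m/s = 9.091e+04 s = 1.052 d.
C = 3.518·exp(−0.37·1.052) = 3.518·0.6775 = 2.384 mg/L.

2.38 mg/L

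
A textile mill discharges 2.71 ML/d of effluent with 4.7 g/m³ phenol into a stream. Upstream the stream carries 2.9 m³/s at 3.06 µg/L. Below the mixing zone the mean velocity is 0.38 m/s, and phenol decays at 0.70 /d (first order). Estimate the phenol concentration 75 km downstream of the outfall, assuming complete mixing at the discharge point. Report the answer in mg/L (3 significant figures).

0.0108 mg/L

2.71 ML/d = 0.03137 m³/s.
3.06 µg/L = 0.00306 mg/L.
After complete mixing, C₀ = (0.03137·4.7 + 2.9·0.00306) / 2.931 = 0.05332 mg/L.
Travel time t = 7.5e+04 m / 0.38 m/s = 1.974e+05 s = 2.284 d.
C = 0.05332·exp(−0.70·2.284) = 0.05332·0.2021 = 0.01077 mg/L.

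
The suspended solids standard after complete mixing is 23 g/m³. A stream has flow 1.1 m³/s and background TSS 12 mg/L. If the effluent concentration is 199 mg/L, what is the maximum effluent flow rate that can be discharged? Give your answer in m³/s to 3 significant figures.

0.0688 m³/s

Mass balance at complete mixing: C_std·(Q_w + Q_r) = Q_w·C_e + Q_r·C_b.
Rearranging, Q_w = Q_r·(C_std − C_b)/(C_e − C_std) = 1.1·(23 − 12) / (199 − 23) = 0.06875 m³/s.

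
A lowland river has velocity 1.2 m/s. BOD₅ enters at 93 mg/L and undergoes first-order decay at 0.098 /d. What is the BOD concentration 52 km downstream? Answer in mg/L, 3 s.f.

Travel time t = 52 km / 1.2 m/s = 5.2e+04/1.2 = 4.333e+04 s = 0.5015 d.
First-order decay: C = 93·exp(−0.098·0.5015) = 93·0.952 = 88.54 mg/L.

88.5 mg/L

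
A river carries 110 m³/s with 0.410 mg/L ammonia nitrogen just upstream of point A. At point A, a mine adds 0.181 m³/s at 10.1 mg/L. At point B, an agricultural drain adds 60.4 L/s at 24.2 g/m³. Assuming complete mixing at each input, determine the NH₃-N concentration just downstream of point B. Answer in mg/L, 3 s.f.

0.439 mg/L

After input A: C = (110·0.41 + 0.181·10.1) / 110.2 = 0.4259 mg/L.
60.4 L/s = 0.0604 m³/s.
After input B: C = (110.2·0.4259 + 0.0604·24.2) / 110.2 = 0.4389 mg/L.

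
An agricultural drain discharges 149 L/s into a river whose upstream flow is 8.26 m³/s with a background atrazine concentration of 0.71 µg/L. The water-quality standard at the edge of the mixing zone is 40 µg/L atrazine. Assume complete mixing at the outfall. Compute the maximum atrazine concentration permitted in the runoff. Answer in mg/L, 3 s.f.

149 L/s = 0.149 m³/s.
0.71 µg/L = 0.00071 mg/L.
40 µg/L = 0.04 mg/L.
Mass balance: 0.04·8.409 = 0.149·Cₑ + 8.26·0.00071.
Cₑ = (0.3364 − 0.005865) / 0.149 = 2.218 mg/L.

2.22 mg/L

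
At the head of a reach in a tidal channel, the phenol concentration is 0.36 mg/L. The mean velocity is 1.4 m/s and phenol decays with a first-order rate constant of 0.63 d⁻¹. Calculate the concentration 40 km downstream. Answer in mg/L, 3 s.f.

0.292 mg/L

Travel time t = 40 km / 1.4 m/s = 4e+04/1.4 = 2.857e+04 s = 0.3307 d.
First-order decay: C = 0.36·exp(−0.63·0.3307) = 0.36·0.8119 = 0.2923 mg/L.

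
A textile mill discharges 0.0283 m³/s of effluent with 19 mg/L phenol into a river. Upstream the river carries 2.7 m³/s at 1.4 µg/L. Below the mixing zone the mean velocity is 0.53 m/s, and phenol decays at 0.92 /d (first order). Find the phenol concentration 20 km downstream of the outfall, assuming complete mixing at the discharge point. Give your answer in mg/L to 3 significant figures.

1.4 µg/L = 0.0014 mg/L.
After complete mixing, C₀ = (0.0283·19 + 2.7·0.0014) / 2.728 = 0.1985 mg/L.
Travel time t = 2e+04 m / 0.53 m/s = 3.774e+04 s = 0.4368 d.
C = 0.1985·exp(−0.92·0.4368) = 0.1985·0.6691 = 0.1328 mg/L.

0.133 mg/L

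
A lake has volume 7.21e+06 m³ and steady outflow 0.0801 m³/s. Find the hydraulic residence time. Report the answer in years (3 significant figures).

2.85 yr

Q = 0.0801 m³/s × 3.156e+07 s/yr = 2.528e+06 m³/yr.
Hydraulic residence time τ = V/Q = 7.21e+06/2.528e+06 = 2.852 yr.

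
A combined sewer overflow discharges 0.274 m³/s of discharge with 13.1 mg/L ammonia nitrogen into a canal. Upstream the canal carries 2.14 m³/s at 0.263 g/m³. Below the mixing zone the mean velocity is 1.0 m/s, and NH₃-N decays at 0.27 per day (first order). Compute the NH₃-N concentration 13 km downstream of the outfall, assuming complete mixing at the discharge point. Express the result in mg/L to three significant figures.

After complete mixing, C₀ = (0.274·13.1 + 2.14·0.263) / 2.414 = 1.72 mg/L.
Travel time t = 1.3e+04 m / 1.0 m/s = 1.3e+04 s = 0.1505 d.
C = 1.72·exp(−0.27·0.1505) = 1.72·0.9602 = 1.652 mg/L.

1.65 mg/L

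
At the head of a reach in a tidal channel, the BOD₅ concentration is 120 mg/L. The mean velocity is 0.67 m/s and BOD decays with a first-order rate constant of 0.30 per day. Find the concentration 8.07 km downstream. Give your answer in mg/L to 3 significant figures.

Travel time t = 8.07 km / 0.67 m/s = 8070/0.67 = 1.204e+04 s = 0.1394 d.
First-order decay: C = 120·exp(−0.30·0.1394) = 120·0.959 = 115.1 mg/L.

115 mg/L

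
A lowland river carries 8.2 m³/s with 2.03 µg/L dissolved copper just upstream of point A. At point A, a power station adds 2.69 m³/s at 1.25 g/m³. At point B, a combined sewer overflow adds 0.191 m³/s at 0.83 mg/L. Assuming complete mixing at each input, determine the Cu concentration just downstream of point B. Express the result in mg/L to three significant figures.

0.319 mg/L

2.03 µg/L = 0.00203 mg/L.
After input A: C = (8.2·0.00203 + 2.69·1.25) / 10.89 = 0.3103 mg/L.
After input B: C = (10.89·0.3103 + 0.191·0.83) / 11.08 = 0.3193 mg/L.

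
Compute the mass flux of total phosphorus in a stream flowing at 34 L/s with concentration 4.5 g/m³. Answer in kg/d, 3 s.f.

34 L/s = 0.034 m³/s.
Mass flux = Q·C = 0.034 m³/s × 4.5 g/m³ = 0.153 g/s.
= 0.153 g/s × 86.4 = 13.22 kg/d.

13.2 kg/d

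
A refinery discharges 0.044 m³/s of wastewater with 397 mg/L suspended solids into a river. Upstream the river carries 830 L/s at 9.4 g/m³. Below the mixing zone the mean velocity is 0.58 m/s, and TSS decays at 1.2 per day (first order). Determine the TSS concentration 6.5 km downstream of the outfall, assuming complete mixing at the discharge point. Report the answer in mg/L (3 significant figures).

24.7 mg/L

830 L/s = 0.83 m³/s.
After complete mixing, C₀ = (0.044·397 + 0.83·9.4) / 0.874 = 28.91 mg/L.
Travel time t = 6500 m / 0.58 m/s = 1.121e+04 s = 0.1297 d.
C = 28.91·exp(−1.2·0.1297) = 28.91·0.8559 = 24.75 mg/L.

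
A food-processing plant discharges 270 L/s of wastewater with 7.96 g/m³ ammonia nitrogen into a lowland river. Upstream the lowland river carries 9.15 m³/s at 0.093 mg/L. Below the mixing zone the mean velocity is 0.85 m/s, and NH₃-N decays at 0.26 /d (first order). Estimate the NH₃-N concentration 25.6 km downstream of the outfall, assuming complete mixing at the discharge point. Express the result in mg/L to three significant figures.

270 L/s = 0.27 m³/s.
After complete mixing, C₀ = (0.27·7.96 + 9.15·0.093) / 9.42 = 0.3185 mg/L.
Travel time t = 2.56e+04 m / 0.85 m/s = 3.012e+04 s = 0.3486 d.
C = 0.3185·exp(−0.26·0.3486) = 0.3185·0.9134 = 0.2909 mg/L.

0.291 mg/L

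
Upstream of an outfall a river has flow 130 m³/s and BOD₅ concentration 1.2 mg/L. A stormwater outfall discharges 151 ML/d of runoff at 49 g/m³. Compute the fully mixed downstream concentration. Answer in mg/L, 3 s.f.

1.83 mg/L

151 ML/d = 1.748 m³/s.
Flow-weighted mixing gives C = (1.748·49 + 130·1.2) / (1.748 + 130) = 241.6/131.7 = 1.834 mg/L.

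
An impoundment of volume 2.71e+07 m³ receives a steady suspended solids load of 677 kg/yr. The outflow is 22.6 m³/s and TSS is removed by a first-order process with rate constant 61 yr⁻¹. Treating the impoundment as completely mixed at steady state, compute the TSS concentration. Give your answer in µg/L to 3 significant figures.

Outflow Q = 22.6 m³/s × 3.156e+07 s/yr = 7.132e+08 m³/yr.
Steady-state CSTR mass balance: W = Q·C + k·V·C, so C = W/(Q + kV).
Q + kV = 7.132e+08 + 61·2.71e+07 = 2.366e+09 m³/yr.
C = 677/2.366e+09 = 2.861e-07 kg/m³ = 0.0002861 mg/L = 0.2861 µg/L.

0.286 µg/L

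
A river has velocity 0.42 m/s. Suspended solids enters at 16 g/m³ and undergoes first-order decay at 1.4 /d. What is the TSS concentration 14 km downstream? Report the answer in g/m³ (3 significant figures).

9.32 g/m³

Travel time t = 14 km / 0.42 m/s = 1.4e+04/0.42 = 3.333e+04 s = 0.3858 d.
First-order decay: C = 16·exp(−1.4·0.3858) = 16·0.5827 = 9.323 g/m³.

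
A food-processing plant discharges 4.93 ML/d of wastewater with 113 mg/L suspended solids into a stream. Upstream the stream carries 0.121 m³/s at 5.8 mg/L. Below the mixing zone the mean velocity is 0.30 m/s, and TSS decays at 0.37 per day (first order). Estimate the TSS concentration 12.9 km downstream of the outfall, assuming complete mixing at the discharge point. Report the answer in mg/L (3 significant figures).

4.93 ML/d = 0.05706 m³/s.
After complete mixing, C₀ = (0.05706·113 + 0.121·5.8) / 0.1781 = 40.15 mg/L.
Travel time t = 1.29e+04 m / 0.30 m/s = 4.3e+04 s = 0.4977 d.
C = 40.15·exp(−0.37·0.4977) = 40.15·0.8318 = 33.4 mg/L.

33.4 mg/L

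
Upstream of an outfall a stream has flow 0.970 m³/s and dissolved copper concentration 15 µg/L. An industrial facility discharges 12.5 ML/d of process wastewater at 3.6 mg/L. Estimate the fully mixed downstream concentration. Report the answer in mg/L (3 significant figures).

0.480 mg/L

12.5 ML/d = 0.1447 m³/s.
15 µg/L = 0.015 mg/L.
Flow-weighted mixing gives C = (0.1447·3.6 + 0.97·0.015) / (0.1447 + 0.97) = 0.5354/1.115 = 0.4803 mg/L.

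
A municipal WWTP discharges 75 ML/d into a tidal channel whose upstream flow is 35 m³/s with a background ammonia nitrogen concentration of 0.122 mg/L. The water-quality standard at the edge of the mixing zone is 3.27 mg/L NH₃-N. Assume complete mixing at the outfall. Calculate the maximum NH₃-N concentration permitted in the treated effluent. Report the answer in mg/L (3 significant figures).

130 mg/L

75 ML/d = 0.8681 m³/s.
Mass balance: 3.27·35.87 = 0.8681·Cₑ + 35·0.122.
Cₑ = (117.3 − 4.27) / 0.8681 = 130.2 mg/L.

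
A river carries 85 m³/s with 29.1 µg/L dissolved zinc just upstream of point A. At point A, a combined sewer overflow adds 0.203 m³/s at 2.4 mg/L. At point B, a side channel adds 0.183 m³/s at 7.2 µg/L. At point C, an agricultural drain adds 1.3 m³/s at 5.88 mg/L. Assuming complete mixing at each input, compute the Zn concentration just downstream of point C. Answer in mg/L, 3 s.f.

0.122 mg/L

29.1 µg/L = 0.0291 mg/L.
After input A: C = (85·0.0291 + 0.203·2.4) / 85.2 = 0.03475 mg/L.
7.2 µg/L = 0.0072 mg/L.
After input B: C = (85.2·0.03475 + 0.183·0.0072) / 85.39 = 0.03469 mg/L.
After input C: C = (85.39·0.03469 + 1.3·5.88) / 86.69 = 0.1223 mg/L.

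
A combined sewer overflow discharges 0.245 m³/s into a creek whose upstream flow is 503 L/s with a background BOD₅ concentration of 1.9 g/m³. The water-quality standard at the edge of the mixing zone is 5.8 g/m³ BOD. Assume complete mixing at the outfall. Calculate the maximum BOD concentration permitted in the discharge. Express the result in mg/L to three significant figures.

503 L/s = 0.503 m³/s.
Mass balance: 5.8·0.748 = 0.245·Cₑ + 0.503·1.9.
Cₑ = (4.338 − 0.9557) / 0.245 = 13.81 mg/L.

13.8 mg/L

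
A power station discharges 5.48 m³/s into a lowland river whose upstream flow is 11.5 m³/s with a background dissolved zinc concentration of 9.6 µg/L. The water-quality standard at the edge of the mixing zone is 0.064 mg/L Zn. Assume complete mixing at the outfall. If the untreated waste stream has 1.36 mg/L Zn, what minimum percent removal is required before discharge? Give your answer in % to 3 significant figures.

9.6 µg/L = 0.0096 mg/L.
Mass balance: 0.064·16.98 = 5.48·Cₑ + 11.5·0.0096.
Cₑ = (1.087 − 0.1104) / 5.48 = 0.1782 mg/L.
Required removal = 1 − 0.1782/1.36 = 86.9 %.

86.9 %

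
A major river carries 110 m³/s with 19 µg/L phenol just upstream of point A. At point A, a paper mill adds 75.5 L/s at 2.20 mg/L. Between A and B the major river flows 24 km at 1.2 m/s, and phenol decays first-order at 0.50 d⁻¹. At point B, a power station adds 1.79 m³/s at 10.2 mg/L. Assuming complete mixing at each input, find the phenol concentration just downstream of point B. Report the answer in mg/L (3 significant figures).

19 µg/L = 0.019 mg/L.
75.5 L/s = 0.0755 m³/s.
After input A: C = (110·0.019 + 0.0755·2.2) / 110.1 = 0.0205 mg/L.
Over the 24 km reach to input B (t = 2e+04 s = 0.2315 d), decay gives C = 0.0205·exp(−0.50·0.2315) = 0.01826 mg/L.
After input B: C = (110.1·0.01826 + 1.79·10.2) / 111.9 = 0.1812 mg/L.

0.181 mg/L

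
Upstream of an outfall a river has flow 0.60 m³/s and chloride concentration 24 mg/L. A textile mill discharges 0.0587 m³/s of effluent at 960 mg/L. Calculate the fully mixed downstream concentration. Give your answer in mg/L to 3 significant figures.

107 mg/L

Flow-weighted mixing gives C = (0.0587·960 + 0.6·24) / (0.0587 + 0.6) = 70.75/0.6587 = 107.4 mg/L.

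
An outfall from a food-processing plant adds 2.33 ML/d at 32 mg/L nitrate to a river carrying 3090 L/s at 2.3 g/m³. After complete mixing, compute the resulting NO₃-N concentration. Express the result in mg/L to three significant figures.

2.33 ML/d = 0.02697 m³/s.
3090 L/s = 3.09 m³/s.
Conservation of mass across the mixing zone: C = (0.02697·32 + 3.09·2.3) / (0.02697 + 3.09) = 7.97/3.117 = 2.557 mg/L.

2.56 mg/L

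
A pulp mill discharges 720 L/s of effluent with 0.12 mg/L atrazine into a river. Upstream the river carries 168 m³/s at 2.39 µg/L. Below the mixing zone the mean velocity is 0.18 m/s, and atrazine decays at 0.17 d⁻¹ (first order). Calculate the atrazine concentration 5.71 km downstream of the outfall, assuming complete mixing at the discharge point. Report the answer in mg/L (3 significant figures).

720 L/s = 0.72 m³/s.
2.39 µg/L = 0.00239 mg/L.
After complete mixing, C₀ = (0.72·0.12 + 168·0.00239) / 168.7 = 0.002892 mg/L.
Travel time t = 5710 m / 0.18 m/s = 3.172e+04 s = 0.3672 d.
C = 0.002892·exp(−0.17·0.3672) = 0.002892·0.9395 = 0.002717 mg/L.

0.00272 mg/L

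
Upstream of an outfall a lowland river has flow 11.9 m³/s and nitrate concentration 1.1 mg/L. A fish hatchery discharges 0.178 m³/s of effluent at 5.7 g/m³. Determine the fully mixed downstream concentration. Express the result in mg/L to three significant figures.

Conservation of mass across the mixing zone: C = (0.178·5.7 + 11.9·1.1) / (0.178 + 11.9) = 14.1/12.08 = 1.168 mg/L.

1.17 mg/L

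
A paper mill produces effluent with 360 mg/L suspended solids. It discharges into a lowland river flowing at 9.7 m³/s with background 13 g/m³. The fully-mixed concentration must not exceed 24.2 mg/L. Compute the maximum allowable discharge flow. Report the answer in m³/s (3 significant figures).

0.324 m³/s

Mass balance at complete mixing: C_std·(Q_w + Q_r) = Q_w·C_e + Q_r·C_b.
Rearranging, Q_w = Q_r·(C_std − C_b)/(C_e − C_std) = 9.7·(24.2 − 13) / (360 − 24.2) = 0.3235 m³/s.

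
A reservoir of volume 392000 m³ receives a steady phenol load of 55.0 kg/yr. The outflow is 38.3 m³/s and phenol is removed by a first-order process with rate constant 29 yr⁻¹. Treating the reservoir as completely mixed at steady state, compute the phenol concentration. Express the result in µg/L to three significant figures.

Outflow Q = 38.3 m³/s × 3.156e+07 s/yr = 1.209e+09 m³/yr.
Steady-state CSTR mass balance: W = Q·C + k·V·C, so C = W/(Q + kV).
Q + kV = 1.209e+09 + 29·392000 = 1.22e+09 m³/yr.
C = 55.0/1.22e+09 = 4.508e-08 kg/m³ = 4.508e-05 mg/L = 0.04508 µg/L.

0.0451 µg/L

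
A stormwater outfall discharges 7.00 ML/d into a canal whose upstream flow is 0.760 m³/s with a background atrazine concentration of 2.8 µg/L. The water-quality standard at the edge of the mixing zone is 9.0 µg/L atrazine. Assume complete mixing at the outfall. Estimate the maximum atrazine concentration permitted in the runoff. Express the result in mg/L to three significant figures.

0.0672 mg/L

7.00 ML/d = 0.08102 m³/s.
2.8 µg/L = 0.0028 mg/L.
9.0 µg/L = 0.009 mg/L.
Mass balance: 0.009·0.841 = 0.08102·Cₑ + 0.76·0.0028.
Cₑ = (0.007569 − 0.002128) / 0.08102 = 0.06716 mg/L.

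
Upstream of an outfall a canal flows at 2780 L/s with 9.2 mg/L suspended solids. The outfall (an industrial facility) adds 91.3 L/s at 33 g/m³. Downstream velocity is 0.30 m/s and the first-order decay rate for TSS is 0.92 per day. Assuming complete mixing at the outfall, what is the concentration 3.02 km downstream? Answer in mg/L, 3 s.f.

91.3 L/s = 0.0913 m³/s.
2780 L/s = 2.78 m³/s.
After complete mixing, C₀ = (0.0913·33 + 2.78·9.2) / 2.871 = 9.957 mg/L.
Travel time t = 3020 m / 0.30 m/s = 1.007e+04 s = 0.1165 d.
C = 9.957·exp(−0.92·0.1165) = 9.957·0.8984 = 8.945 mg/L.

8.94 mg/L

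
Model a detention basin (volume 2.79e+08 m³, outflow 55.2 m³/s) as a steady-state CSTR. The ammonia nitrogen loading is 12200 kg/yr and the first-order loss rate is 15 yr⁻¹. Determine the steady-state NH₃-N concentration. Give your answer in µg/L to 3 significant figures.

Outflow Q = 55.2 m³/s × 3.156e+07 s/yr = 1.742e+09 m³/yr.
Steady-state CSTR mass balance: W = Q·C + k·V·C, so C = W/(Q + kV).
Q + kV = 1.742e+09 + 15·2.79e+08 = 5.927e+09 m³/yr.
C = 12200/5.927e+09 = 2.058e-06 kg/m³ = 0.002058 mg/L = 2.058 µg/L.

2.06 µg/L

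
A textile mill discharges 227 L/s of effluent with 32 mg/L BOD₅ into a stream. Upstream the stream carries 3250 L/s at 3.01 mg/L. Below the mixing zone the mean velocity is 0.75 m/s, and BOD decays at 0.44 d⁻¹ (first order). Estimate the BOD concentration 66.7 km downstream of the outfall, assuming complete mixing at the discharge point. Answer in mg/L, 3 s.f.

3.12 mg/L

227 L/s = 0.227 m³/s.
3250 L/s = 3.25 m³/s.
After complete mixing, C₀ = (0.227·32 + 3.25·3.01) / 3.477 = 4.903 mg/L.
Travel time t = 6.67e+04 m / 0.75 m/s = 8.893e+04 s = 1.029 d.
C = 4.903·exp(−0.44·1.029) = 4.903·0.6358 = 3.117 mg/L.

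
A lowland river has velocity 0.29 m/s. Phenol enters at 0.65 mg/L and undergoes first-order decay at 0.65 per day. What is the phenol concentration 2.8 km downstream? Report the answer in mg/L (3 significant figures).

0.604 mg/L

Travel time t = 2.8 km / 0.29 m/s = 2800/0.29 = 9655 s = 0.1117 d.
First-order decay: C = 0.65·exp(−0.65·0.1117) = 0.65·0.9299 = 0.6045 mg/L.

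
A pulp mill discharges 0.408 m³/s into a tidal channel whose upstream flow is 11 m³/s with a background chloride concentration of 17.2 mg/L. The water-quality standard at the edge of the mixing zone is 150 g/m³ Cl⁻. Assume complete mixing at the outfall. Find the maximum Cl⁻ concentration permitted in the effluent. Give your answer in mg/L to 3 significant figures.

Mass balance: 150·11.41 = 0.408·Cₑ + 11·17.2.
Cₑ = (1711 − 189.2) / 0.408 = 3730 mg/L.

3730 mg/L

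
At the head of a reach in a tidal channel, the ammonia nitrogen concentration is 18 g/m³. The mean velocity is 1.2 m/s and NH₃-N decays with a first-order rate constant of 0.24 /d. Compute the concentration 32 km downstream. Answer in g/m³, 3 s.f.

Travel time t = 32 km / 1.2 m/s = 3.2e+04/1.2 = 2.667e+04 s = 0.3086 d.
First-order decay: C = 18·exp(−0.24·0.3086) = 18·0.9286 = 16.71 g/m³.

16.7 g/m³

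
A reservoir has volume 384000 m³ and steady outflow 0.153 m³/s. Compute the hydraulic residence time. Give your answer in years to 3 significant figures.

0.0795 yr

Q = 0.153 m³/s × 3.156e+07 s/yr = 4.828e+06 m³/yr.
Hydraulic residence time τ = V/Q = 384000/4.828e+06 = 0.07953 yr.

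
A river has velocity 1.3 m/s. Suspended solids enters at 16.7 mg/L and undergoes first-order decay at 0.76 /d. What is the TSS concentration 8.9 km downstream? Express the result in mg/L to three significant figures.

Travel time t = 8.9 km / 1.3 m/s = 8900/1.3 = 6846 s = 0.07924 d.
First-order decay: C = 16.7·exp(−0.76·0.07924) = 16.7·0.9416 = 15.72 mg/L.

15.7 mg/L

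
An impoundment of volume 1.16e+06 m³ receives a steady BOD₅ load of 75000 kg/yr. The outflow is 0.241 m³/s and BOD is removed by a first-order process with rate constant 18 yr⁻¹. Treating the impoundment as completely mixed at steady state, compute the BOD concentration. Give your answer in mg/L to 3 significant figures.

Outflow Q = 0.241 m³/s × 3.156e+07 s/yr = 7.605e+06 m³/yr.
Steady-state CSTR mass balance: W = Q·C + k·V·C, so C = W/(Q + kV).
Q + kV = 7.605e+06 + 18·1.16e+06 = 2.849e+07 m³/yr.
C = 75000/2.849e+07 = 0.002633 kg/m³ = 2.633 mg/L.

2.63 mg/L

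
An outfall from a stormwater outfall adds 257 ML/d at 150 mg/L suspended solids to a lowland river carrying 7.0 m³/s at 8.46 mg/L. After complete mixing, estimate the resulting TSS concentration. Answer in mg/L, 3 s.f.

257 ML/d = 2.975 m³/s.
By mass balance at complete mixing, C = (2.975·150 + 7·8.46) / (2.975 + 7) = 505.4/9.975 = 50.67 mg/L.

50.7 mg/L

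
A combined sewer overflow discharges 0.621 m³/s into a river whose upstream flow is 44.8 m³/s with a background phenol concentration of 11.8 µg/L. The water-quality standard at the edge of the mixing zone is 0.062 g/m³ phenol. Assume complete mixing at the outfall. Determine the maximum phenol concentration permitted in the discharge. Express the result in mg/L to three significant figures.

3.68 mg/L

11.8 µg/L = 0.0118 mg/L.
Mass balance: 0.062·45.42 = 0.621·Cₑ + 44.8·0.0118.
Cₑ = (2.816 − 0.5286) / 0.621 = 3.684 mg/L.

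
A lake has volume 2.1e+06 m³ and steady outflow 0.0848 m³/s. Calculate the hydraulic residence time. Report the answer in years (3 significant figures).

Q = 0.0848 m³/s × 3.156e+07 s/yr = 2.676e+06 m³/yr.
Hydraulic residence time τ = V/Q = 2.1e+06/2.676e+06 = 0.7847 yr.

0.785 yr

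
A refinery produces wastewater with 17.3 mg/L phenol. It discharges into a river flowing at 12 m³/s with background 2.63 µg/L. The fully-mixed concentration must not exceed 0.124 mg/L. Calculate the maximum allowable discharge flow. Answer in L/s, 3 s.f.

2.63 µg/L = 0.00263 mg/L.
Mass balance at complete mixing: C_std·(Q_w + Q_r) = Q_w·C_e + Q_r·C_b.
Rearranging, Q_w = Q_r·(C_std − C_b)/(C_e − C_std) = 12·(0.124 − 0.00263) / (17.3 − 0.124) = 0.0848 m³/s.
= 84.8 L/s.

84.8 L/s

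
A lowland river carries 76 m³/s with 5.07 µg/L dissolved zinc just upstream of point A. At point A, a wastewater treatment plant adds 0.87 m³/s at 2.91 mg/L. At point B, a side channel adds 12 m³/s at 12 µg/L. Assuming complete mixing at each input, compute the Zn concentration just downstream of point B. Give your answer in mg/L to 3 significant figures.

5.07 µg/L = 0.00507 mg/L.
After input A: C = (76·0.00507 + 0.87·2.91) / 76.87 = 0.03795 mg/L.
12 µg/L = 0.012 mg/L.
After input B: C = (76.87·0.03795 + 12·0.012) / 88.87 = 0.03444 mg/L.

0.0344 mg/L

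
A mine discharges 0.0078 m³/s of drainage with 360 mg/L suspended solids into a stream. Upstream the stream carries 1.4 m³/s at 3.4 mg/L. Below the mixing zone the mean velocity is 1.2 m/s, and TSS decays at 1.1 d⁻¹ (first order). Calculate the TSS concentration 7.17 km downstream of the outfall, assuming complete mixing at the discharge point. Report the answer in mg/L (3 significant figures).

After complete mixing, C₀ = (0.0078·360 + 1.4·3.4) / 1.408 = 5.376 mg/L.
Travel time t = 7170 m / 1.2 m/s = 5975 s = 0.06916 d.
C = 5.376·exp(−1.1·0.06916) = 5.376·0.9268 = 4.982 mg/L.

4.98 mg/L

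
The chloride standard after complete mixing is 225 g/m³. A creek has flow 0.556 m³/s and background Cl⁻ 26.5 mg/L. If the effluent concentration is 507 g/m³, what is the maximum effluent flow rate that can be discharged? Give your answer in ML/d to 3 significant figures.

33.8 ML/d

Mass balance at complete mixing: C_std·(Q_w + Q_r) = Q_w·C_e + Q_r·C_b.
Rearranging, Q_w = Q_r·(C_std − C_b)/(C_e − C_std) = 0.556·(225 − 26.5) / (507 − 225) = 0.3914 m³/s.
= 33.81 ML/d.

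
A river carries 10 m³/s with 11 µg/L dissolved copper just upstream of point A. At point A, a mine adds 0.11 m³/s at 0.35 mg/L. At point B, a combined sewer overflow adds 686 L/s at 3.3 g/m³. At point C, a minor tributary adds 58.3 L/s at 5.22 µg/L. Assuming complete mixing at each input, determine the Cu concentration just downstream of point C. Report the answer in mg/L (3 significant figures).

11 µg/L = 0.011 mg/L.
After input A: C = (10·0.011 + 0.11·0.35) / 10.11 = 0.01469 mg/L.
686 L/s = 0.686 m³/s.
After input B: C = (10.11·0.01469 + 0.686·3.3) / 10.8 = 0.2234 mg/L.
58.3 L/s = 0.0583 m³/s.
5.22 µg/L = 0.00522 mg/L.
After input C: C = (10.8·0.2234 + 0.0583·0.00522) / 10.85 = 0.2223 mg/L.

0.222 mg/L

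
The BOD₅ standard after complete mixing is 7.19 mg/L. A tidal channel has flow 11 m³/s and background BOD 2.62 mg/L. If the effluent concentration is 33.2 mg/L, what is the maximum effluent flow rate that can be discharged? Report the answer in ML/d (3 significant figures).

167 ML/d

Mass balance at complete mixing: C_std·(Q_w + Q_r) = Q_w·C_e + Q_r·C_b.
Rearranging, Q_w = Q_r·(C_std − C_b)/(C_e − C_std) = 11·(7.19 − 2.62) / (33.2 − 7.19) = 1.933 m³/s.
= 167 ML/d.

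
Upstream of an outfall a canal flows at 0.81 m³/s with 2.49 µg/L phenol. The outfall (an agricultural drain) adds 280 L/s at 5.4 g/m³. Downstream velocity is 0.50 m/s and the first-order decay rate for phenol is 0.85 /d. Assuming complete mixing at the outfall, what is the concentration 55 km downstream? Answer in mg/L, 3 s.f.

0.471 mg/L

280 L/s = 0.28 m³/s.
2.49 µg/L = 0.00249 mg/L.
After complete mixing, C₀ = (0.28·5.4 + 0.81·0.00249) / 1.09 = 1.389 mg/L.
Travel time t = 5.5e+04 m / 0.50 m/s = 1.1e+05 s = 1.273 d.
C = 1.389·exp(−0.85·1.273) = 1.389·0.3389 = 0.4707 mg/L.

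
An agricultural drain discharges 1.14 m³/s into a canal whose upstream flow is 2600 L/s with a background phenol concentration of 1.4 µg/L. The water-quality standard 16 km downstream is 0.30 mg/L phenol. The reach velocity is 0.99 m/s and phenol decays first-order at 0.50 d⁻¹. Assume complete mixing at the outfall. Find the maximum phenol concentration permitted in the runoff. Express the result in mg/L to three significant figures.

1.08 mg/L

2600 L/s = 2.6 m³/s.
1.4 µg/L = 0.0014 mg/L.
Travel time to the compliance point: t = 1.6e+04/0.99 = 1.616e+04 s = 0.1871 d; decay factor exp(−0.50·0.1871) = 0.9107.
So the concentration just after mixing may be at most 0.3/0.9107 = 0.3294 mg/L.
Mass balance: 0.3294·3.74 = 1.14·Cₑ + 2.6·0.0014.
Cₑ = (1.232 − 0.00364) / 1.14 = 1.078 mg/L.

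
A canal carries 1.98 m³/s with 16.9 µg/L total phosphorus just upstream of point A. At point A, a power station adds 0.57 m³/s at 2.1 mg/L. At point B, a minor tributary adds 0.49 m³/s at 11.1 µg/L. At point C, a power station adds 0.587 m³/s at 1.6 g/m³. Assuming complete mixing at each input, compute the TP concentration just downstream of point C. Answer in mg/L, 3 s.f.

16.9 µg/L = 0.0169 mg/L.
After input A: C = (1.98·0.0169 + 0.57·2.1) / 2.55 = 0.4825 mg/L.
11.1 µg/L = 0.0111 mg/L.
After input B: C = (2.55·0.4825 + 0.49·0.0111) / 3.04 = 0.4065 mg/L.
After input C: C = (3.04·0.4065 + 0.587·1.6) / 3.627 = 0.5997 mg/L.

0.600 mg/L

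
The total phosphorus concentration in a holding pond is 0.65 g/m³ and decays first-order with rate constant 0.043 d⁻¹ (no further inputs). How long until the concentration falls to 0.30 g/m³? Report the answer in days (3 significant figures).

t = ln(C₀/C)/k = ln(0.65/0.30)/0.043 = 0.7732/0.043 = 17.98 d.

18.0 d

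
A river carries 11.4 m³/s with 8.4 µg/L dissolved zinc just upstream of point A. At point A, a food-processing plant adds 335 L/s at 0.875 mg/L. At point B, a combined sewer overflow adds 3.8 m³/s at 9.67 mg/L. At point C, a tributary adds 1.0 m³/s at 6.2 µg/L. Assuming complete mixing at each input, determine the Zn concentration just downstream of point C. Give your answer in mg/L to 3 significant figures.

2.25 mg/L

8.4 µg/L = 0.0084 mg/L.
335 L/s = 0.335 m³/s.
After input A: C = (11.4·0.0084 + 0.335·0.875) / 11.74 = 0.03314 mg/L.
After input B: C = (11.74·0.03314 + 3.8·9.67) / 15.54 = 2.39 mg/L.
6.2 µg/L = 0.0062 mg/L.
After input C: C = (15.54·2.39 + 1·0.0062) / 16.54 = 2.246 mg/L.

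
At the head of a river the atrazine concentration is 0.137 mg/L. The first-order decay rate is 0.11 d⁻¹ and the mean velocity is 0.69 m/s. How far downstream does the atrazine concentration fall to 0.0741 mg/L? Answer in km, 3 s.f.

From C = C₀·e^(−kt), t = ln(C₀/C)/k = ln(0.137/0.0741)/0.11 = 0.6146/0.11 = 5.587 d.
Distance = v·t = 0.69 m/s × 4.827e+05 s = 3.331e+05 m = 333.1 km.

333 km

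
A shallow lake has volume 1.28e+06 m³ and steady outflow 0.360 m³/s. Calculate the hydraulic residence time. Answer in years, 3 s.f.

Q = 0.360 m³/s × 3.156e+07 s/yr = 1.136e+07 m³/yr.
Hydraulic residence time τ = V/Q = 1.28e+06/1.136e+07 = 0.1127 yr.

0.113 yr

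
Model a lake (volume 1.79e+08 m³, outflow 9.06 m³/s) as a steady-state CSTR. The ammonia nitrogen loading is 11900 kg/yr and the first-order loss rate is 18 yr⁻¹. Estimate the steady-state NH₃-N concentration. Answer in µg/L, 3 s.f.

3.39 µg/L

Outflow Q = 9.06 m³/s × 3.156e+07 s/yr = 2.859e+08 m³/yr.
Steady-state CSTR mass balance: W = Q·C + k·V·C, so C = W/(Q + kV).
Q + kV = 2.859e+08 + 18·1.79e+08 = 3.508e+09 m³/yr.
C = 11900/3.508e+09 = 3.392e-06 kg/m³ = 0.003392 mg/L = 3.392 µg/L.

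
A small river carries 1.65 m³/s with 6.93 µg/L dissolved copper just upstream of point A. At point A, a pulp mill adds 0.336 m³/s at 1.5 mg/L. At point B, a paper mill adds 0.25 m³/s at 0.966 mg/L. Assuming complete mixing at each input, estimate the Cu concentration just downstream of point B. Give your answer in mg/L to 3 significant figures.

0.339 mg/L

6.93 µg/L = 0.00693 mg/L.
After input A: C = (1.65·0.00693 + 0.336·1.5) / 1.986 = 0.2595 mg/L.
After input B: C = (1.986·0.2595 + 0.25·0.966) / 2.236 = 0.3385 mg/L.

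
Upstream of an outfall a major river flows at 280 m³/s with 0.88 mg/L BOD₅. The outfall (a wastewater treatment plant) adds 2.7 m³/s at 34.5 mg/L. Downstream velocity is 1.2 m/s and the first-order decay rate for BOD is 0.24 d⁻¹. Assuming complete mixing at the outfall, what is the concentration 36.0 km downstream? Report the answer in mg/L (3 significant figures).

After complete mixing, C₀ = (2.7·34.5 + 280·0.88) / 282.7 = 1.201 mg/L.
Travel time t = 3.6e+04 m / 1.2 m/s = 3e+04 s = 0.3472 d.
C = 1.201·exp(−0.24·0.3472) = 1.201·0.92 = 1.105 mg/L.

1.11 mg/L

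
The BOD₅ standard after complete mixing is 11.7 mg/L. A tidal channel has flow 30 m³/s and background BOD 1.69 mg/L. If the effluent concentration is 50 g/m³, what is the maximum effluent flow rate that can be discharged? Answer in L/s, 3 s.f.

Mass balance at complete mixing: C_std·(Q_w + Q_r) = Q_w·C_e + Q_r·C_b.
Rearranging, Q_w = Q_r·(C_std − C_b)/(C_e − C_std) = 30·(11.7 − 1.69) / (50 − 11.7) = 7.841 m³/s.
= 7841 L/s.

7840 L/s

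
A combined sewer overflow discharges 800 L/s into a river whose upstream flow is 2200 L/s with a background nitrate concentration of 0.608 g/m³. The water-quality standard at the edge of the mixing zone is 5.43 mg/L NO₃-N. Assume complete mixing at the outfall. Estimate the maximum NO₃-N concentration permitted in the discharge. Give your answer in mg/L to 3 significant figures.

800 L/s = 0.8 m³/s.
2200 L/s = 2.2 m³/s.
Mass balance: 5.43·3 = 0.8·Cₑ + 2.2·0.608.
Cₑ = (16.29 − 1.338) / 0.8 = 18.69 mg/L.

18.7 mg/L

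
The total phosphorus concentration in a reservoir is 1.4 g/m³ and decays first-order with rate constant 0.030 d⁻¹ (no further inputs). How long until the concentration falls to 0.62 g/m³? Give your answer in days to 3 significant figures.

27.2 d

t = ln(C₀/C)/k = ln(1.4/0.62)/0.030 = 0.8145/0.030 = 27.15 d.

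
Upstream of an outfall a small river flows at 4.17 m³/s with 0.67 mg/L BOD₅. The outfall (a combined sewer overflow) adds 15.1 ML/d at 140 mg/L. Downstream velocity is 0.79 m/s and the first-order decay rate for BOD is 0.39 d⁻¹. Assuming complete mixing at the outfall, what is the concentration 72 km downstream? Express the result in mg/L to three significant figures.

4.16 mg/L

15.1 ML/d = 0.1748 m³/s.
After complete mixing, C₀ = (0.1748·140 + 4.17·0.67) / 4.345 = 6.275 mg/L.
Travel time t = 7.2e+04 m / 0.79 m/s = 9.114e+04 s = 1.055 d.
C = 6.275·exp(−0.39·1.055) = 6.275·0.6627 = 4.158 mg/L.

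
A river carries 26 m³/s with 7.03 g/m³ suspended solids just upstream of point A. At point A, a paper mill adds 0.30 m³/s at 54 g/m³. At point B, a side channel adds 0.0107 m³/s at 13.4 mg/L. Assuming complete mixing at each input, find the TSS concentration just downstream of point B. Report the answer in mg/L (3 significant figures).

7.57 mg/L

After input A: C = (26·7.03 + 0.3·54) / 26.3 = 7.566 mg/L.
After input B: C = (26.3·7.566 + 0.0107·13.4) / 26.31 = 7.568 mg/L.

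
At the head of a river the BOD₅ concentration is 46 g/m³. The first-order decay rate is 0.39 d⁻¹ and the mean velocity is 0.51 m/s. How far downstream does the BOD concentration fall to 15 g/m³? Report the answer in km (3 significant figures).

From C = C₀·e^(−kt), t = ln(C₀/C)/k = ln(46/15)/0.39 = 1.121/0.39 = 2.873 d.
Distance = v·t = 0.51 m/s × 2.483e+05 s = 1.266e+05 m = 126.6 km.

127 km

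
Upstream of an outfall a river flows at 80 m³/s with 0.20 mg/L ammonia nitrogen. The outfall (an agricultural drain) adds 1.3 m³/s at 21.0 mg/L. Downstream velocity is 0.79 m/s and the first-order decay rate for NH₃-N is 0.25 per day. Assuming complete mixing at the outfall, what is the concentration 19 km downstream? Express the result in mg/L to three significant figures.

0.497 mg/L

After complete mixing, C₀ = (1.3·21 + 80·0.2) / 81.3 = 0.5326 mg/L.
Travel time t = 1.9e+04 m / 0.79 m/s = 2.405e+04 s = 0.2784 d.
C = 0.5326·exp(−0.25·0.2784) = 0.5326·0.9328 = 0.4968 mg/L.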